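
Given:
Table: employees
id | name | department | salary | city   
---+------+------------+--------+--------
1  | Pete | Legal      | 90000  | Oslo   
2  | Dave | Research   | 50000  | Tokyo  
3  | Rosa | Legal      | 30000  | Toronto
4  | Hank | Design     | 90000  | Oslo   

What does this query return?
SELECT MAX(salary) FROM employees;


Salaries: 90000, 50000, 30000, 90000
MAX = 90000

90000


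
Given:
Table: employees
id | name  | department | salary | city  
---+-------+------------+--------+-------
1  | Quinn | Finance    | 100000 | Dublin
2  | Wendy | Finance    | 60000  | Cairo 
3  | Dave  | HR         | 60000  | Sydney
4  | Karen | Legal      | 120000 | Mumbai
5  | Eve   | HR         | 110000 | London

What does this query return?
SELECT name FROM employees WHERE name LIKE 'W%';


LIKE 'W%' matches names starting with 'W'
Matching: 1

1 rows:
Wendy


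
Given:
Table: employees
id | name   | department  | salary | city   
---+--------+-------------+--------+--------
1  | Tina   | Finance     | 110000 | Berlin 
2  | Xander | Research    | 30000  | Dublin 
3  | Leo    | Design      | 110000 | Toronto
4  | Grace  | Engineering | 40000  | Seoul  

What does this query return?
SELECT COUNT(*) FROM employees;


COUNT(*) counts all rows

4


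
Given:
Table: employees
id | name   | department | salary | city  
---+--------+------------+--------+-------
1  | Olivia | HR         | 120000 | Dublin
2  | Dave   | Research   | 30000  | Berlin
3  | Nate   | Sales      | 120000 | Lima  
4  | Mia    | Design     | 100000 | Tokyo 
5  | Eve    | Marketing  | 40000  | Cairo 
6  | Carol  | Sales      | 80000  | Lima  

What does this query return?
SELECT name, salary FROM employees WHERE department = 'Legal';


Filtering: department = 'Legal'
Matching rows: 0

Empty result set (0 rows)


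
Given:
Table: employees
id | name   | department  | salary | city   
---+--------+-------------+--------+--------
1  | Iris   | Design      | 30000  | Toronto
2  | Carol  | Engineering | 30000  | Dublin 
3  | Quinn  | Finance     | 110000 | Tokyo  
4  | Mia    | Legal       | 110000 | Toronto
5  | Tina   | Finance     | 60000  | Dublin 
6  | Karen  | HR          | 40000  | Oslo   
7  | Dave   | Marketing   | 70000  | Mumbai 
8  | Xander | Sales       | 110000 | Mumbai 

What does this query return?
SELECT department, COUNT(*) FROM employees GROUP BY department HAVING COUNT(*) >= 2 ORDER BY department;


Groups with count >= 2:
  Finance: 2 -> PASS
  Design: 1 -> filtered out
  Engineering: 1 -> filtered out
  HR: 1 -> filtered out
  Legal: 1 -> filtered out
  Marketing: 1 -> filtered out
  Sales: 1 -> filtered out


1 groups:
Finance, 2


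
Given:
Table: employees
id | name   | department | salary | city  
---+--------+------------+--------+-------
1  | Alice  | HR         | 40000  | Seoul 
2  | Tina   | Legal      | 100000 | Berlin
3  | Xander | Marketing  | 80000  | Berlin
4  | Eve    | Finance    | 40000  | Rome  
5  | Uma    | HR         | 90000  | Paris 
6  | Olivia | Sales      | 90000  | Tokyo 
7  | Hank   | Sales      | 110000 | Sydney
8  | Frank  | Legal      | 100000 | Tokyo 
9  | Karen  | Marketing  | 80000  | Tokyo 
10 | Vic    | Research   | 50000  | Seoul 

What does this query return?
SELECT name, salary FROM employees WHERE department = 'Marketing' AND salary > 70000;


Filtering: department = 'Marketing' AND salary > 70000
Matching: 2 rows

2 rows:
Xander, 80000
Karen, 80000


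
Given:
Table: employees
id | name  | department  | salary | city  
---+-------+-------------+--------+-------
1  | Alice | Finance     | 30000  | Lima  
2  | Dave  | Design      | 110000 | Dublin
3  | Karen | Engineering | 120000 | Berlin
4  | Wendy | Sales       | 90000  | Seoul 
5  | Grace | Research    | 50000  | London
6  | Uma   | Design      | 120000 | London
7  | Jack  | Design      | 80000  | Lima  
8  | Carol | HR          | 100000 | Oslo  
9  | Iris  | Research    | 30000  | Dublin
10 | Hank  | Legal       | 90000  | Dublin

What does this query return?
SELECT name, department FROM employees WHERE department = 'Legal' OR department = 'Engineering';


Filtering: department = 'Legal' OR 'Engineering'
Matching: 2 rows

2 rows:
Karen, Engineering
Hank, Legal


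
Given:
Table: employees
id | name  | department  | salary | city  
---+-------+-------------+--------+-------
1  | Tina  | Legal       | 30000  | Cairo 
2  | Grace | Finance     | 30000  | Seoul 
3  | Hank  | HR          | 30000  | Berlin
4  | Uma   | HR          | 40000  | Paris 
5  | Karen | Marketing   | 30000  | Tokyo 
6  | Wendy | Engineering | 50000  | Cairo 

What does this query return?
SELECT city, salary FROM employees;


Projecting columns: city, salary

6 rows:
Cairo, 30000
Seoul, 30000
Berlin, 30000
Paris, 40000
Tokyo, 30000
Cairo, 50000


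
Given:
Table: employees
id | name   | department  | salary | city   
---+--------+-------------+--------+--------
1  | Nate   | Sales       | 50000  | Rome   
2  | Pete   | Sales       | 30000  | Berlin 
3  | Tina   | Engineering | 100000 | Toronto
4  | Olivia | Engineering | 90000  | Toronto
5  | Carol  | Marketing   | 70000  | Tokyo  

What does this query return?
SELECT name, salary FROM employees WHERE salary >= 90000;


Filtering: salary >= 90000
Matching: 2 rows

2 rows:
Tina, 100000
Olivia, 90000


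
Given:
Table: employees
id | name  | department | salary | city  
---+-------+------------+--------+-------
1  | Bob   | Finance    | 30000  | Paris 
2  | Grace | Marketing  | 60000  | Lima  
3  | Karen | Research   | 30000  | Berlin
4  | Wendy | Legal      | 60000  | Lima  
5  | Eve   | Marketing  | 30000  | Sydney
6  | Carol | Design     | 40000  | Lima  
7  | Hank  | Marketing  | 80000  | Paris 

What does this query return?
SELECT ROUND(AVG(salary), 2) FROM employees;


SUM(salary) = 330000
COUNT = 7
ROUND(AVG, 2) = ROUND(330000 / 7, 2) = 47142.86

47142.86


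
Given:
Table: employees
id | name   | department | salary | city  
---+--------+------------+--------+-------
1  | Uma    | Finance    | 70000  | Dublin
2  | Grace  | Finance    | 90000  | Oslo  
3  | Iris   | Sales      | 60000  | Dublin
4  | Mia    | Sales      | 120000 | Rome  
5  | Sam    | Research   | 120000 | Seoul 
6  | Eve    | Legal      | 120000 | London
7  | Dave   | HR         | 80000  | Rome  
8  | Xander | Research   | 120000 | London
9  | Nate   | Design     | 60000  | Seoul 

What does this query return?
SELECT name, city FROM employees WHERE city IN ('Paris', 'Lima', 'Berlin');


Filtering: city IN ('Paris', 'Lima', 'Berlin')
Matching: 0 rows

Empty result set (0 rows)


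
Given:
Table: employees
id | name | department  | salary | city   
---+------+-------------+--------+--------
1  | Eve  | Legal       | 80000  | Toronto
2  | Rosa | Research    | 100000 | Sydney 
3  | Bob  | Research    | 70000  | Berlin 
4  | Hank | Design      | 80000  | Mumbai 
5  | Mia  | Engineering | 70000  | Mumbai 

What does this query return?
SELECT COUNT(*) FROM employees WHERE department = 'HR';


Counting rows where department = 'HR'


0


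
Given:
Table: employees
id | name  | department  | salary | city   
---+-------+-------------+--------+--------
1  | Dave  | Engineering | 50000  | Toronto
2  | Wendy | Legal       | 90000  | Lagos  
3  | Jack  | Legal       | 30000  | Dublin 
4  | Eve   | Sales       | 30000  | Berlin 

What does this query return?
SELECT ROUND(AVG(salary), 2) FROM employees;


SUM(salary) = 200000
COUNT = 4
ROUND(AVG, 2) = ROUND(200000 / 4, 2) = 50000.0

50000.0


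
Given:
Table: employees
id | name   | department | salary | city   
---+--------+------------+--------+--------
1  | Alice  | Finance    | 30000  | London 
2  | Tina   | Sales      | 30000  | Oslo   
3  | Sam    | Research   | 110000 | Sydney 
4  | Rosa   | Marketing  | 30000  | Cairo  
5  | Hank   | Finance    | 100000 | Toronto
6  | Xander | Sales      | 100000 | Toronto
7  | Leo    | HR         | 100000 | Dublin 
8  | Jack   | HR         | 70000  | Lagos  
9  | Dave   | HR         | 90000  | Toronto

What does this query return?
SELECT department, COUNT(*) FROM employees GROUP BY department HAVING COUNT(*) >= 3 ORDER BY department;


Groups with count >= 3:
  HR: 3 -> PASS
  Finance: 2 -> filtered out
  Marketing: 1 -> filtered out
  Research: 1 -> filtered out
  Sales: 2 -> filtered out


1 groups:
HR, 3


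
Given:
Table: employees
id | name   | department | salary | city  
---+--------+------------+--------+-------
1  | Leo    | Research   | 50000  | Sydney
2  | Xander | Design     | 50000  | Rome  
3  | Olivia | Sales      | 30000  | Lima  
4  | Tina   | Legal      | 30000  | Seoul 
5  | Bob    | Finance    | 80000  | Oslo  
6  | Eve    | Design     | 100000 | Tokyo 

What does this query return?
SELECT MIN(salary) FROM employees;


Salaries: 50000, 50000, 30000, 30000, 80000, 100000
MIN = 30000

30000


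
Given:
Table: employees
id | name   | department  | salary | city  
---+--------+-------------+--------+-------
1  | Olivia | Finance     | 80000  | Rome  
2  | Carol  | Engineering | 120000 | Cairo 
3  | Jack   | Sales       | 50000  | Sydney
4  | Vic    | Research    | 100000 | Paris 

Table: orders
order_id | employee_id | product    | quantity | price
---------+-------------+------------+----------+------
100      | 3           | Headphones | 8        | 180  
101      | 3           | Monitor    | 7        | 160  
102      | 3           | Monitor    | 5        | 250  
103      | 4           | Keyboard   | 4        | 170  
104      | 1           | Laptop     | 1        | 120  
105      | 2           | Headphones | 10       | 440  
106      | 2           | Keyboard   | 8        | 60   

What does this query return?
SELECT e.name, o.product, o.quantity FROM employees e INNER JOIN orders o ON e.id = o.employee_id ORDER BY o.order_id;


Joining employees.id = orders.employee_id:
  employee Jack (id=3) -> order Headphones
  employee Jack (id=3) -> order Monitor
  employee Jack (id=3) -> order Monitor
  employee Vic (id=4) -> order Keyboard
  employee Olivia (id=1) -> order Laptop
  employee Carol (id=2) -> order Headphones
  employee Carol (id=2) -> order Keyboard


7 rows:
Jack, Headphones, 8
Jack, Monitor, 7
Jack, Monitor, 5
Vic, Keyboard, 4
Olivia, Laptop, 1
Carol, Headphones, 10
Carol, Keyboard, 8


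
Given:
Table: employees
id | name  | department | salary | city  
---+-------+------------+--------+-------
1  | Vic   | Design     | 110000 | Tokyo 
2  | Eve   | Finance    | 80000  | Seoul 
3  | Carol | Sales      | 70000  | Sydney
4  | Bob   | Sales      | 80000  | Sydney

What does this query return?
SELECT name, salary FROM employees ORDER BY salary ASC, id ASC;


Sorting by salary ASC, then id ASC for ties

4 rows:
Carol, 70000
Eve, 80000
Bob, 80000
Vic, 110000


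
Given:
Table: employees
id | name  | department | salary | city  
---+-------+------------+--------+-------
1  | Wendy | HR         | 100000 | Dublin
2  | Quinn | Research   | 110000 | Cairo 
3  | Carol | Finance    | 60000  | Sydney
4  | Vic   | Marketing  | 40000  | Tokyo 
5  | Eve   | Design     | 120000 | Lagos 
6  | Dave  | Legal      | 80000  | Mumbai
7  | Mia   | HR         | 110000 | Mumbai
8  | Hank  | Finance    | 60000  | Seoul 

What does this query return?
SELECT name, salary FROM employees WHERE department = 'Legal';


Filtering: department = 'Legal'
Matching rows: 1

1 rows:
Dave, 80000


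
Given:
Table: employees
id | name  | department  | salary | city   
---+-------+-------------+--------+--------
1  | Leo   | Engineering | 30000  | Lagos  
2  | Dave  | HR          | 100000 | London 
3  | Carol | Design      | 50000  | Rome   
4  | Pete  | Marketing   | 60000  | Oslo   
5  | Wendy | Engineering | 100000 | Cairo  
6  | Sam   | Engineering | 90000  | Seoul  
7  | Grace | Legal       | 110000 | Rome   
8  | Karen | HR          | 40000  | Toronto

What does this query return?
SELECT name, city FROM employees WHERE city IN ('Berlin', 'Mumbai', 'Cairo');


Filtering: city IN ('Berlin', 'Mumbai', 'Cairo')
Matching: 1 rows

1 rows:
Wendy, Cairo


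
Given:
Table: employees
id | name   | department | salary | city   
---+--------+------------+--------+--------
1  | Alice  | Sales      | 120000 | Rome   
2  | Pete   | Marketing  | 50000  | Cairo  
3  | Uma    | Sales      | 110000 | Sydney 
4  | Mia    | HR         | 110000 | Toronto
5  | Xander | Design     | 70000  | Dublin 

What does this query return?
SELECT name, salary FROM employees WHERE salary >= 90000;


Filtering: salary >= 90000
Matching: 3 rows

3 rows:
Alice, 120000
Uma, 110000
Mia, 110000


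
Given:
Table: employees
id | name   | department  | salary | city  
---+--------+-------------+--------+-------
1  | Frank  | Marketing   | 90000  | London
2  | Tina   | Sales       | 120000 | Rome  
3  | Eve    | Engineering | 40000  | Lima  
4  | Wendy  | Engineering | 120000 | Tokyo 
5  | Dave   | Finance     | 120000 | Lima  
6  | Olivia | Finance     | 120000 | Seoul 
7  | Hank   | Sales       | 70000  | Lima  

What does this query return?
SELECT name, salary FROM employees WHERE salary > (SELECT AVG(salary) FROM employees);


Subquery: AVG(salary) = 97142.86
Filtering: salary > 97142.86
  Tina (120000) -> MATCH
  Wendy (120000) -> MATCH
  Dave (120000) -> MATCH
  Olivia (120000) -> MATCH


4 rows:
Tina, 120000
Wendy, 120000
Dave, 120000
Olivia, 120000


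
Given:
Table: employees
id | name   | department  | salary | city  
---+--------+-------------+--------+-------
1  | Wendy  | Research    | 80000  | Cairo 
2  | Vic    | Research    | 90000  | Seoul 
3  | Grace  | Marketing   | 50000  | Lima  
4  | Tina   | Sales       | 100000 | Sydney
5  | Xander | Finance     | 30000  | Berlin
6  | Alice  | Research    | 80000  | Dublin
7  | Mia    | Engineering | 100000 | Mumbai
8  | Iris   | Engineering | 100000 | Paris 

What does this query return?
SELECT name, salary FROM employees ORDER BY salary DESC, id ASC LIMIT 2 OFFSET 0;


Sort by salary DESC (id ASC tiebreak), then skip 0 and take 2
Rows 1 through 2

2 rows:
Tina, 100000
Mia, 100000


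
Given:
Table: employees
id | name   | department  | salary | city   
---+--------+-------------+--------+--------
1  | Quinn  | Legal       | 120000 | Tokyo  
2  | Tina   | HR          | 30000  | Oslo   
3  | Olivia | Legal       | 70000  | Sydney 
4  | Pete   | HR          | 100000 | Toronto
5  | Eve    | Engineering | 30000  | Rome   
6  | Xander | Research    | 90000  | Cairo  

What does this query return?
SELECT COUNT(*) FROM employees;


COUNT(*) counts all rows

6


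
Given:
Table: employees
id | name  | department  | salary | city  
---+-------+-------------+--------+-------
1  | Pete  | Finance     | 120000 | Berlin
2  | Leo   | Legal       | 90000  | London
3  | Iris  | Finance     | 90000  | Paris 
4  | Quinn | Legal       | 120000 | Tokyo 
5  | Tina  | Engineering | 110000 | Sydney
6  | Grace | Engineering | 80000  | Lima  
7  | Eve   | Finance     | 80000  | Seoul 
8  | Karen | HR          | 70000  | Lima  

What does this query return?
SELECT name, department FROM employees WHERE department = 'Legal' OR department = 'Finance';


Filtering: department = 'Legal' OR 'Finance'
Matching: 5 rows

5 rows:
Pete, Finance
Leo, Legal
Iris, Finance
Quinn, Legal
Eve, Finance


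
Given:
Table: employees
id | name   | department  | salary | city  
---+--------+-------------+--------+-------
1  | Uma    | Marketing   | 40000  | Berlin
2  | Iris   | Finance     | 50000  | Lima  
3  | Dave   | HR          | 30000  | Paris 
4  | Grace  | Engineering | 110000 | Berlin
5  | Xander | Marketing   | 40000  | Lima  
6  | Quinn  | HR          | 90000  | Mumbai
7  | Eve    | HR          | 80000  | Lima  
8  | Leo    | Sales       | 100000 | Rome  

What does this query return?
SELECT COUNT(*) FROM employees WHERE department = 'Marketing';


Counting rows where department = 'Marketing'
  Uma -> MATCH
  Xander -> MATCH


2


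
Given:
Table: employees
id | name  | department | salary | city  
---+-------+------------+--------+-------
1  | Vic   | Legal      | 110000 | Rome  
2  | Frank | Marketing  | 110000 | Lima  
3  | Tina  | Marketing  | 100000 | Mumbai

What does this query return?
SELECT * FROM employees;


SELECT * returns all 3 rows with all columns

3 rows:
1, Vic, Legal, 110000, Rome
2, Frank, Marketing, 110000, Lima
3, Tina, Marketing, 100000, Mumbai


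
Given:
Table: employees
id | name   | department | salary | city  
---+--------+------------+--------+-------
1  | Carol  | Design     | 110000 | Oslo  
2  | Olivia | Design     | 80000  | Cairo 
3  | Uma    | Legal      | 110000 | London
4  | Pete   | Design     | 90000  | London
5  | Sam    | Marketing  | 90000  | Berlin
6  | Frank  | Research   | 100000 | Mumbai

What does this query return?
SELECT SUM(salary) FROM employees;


SUM(salary) = 110000 + 80000 + 110000 + 90000 + 90000 + 100000 = 580000

580000


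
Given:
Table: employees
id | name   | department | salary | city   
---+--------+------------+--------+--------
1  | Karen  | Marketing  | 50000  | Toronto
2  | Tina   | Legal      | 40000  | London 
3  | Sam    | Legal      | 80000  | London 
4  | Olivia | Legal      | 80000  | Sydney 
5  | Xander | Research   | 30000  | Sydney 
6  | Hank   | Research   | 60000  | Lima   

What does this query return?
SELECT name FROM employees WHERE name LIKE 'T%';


LIKE 'T%' matches names starting with 'T'
Matching: 1

1 rows:
Tina


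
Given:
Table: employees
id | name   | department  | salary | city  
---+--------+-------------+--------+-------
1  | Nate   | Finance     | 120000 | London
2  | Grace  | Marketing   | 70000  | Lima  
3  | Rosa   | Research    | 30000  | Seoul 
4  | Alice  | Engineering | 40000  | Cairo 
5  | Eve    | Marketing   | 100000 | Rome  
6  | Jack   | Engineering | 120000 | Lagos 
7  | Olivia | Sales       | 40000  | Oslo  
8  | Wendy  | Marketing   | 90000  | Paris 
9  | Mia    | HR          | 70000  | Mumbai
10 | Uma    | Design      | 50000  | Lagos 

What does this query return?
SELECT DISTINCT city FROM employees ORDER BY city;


All 'city' values (row order): London, Lima, Seoul, Cairo, Rome, Lagos, Oslo, Paris, Mumbai, Lagos
Removing duplicates leaves 9 unique value(s).

9 values:
Cairo
Lagos
Lima
London
Mumbai
Oslo
Paris
Rome
Seoul


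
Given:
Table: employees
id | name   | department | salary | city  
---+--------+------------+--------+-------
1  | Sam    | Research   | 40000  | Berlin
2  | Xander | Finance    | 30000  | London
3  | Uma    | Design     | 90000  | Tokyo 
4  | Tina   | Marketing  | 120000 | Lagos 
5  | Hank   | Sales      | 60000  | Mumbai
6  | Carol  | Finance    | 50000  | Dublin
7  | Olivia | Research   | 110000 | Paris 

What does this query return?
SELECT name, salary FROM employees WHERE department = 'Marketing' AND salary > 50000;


Filtering: department = 'Marketing' AND salary > 50000
Matching: 1 rows

1 rows:
Tina, 120000


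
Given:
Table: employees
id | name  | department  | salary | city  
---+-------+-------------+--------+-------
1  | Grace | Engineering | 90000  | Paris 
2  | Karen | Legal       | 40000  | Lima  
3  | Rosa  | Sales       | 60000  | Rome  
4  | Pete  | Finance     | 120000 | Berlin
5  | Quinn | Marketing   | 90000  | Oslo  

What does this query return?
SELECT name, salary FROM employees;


Projecting columns: name, salary

5 rows:
Grace, 90000
Karen, 40000
Rosa, 60000
Pete, 120000
Quinn, 90000


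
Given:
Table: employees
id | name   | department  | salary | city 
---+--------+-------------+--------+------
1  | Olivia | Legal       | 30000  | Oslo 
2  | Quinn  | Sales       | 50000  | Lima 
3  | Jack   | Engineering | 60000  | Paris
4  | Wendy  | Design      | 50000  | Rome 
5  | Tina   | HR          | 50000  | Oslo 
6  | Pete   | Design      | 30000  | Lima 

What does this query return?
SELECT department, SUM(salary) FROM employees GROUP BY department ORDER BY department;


Summing salary within each department:
  Design: 50000 + 30000 = 80000
  Engineering: 60000 = 60000
  HR: 50000 = 50000
  Legal: 30000 = 30000
  Sales: 50000 = 50000


5 groups:
Design, 80000
Engineering, 60000
HR, 50000
Legal, 30000
Sales, 50000


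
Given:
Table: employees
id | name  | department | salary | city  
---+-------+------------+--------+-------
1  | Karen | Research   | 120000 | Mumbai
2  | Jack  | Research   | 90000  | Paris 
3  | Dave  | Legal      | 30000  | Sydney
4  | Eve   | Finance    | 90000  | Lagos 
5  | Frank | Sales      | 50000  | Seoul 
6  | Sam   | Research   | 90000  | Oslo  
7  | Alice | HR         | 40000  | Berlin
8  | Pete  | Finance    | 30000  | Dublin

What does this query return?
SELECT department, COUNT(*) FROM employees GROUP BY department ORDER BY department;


Assigning each row to its department group:
  Karen -> Research
  Jack -> Research
  Dave -> Legal
  Eve -> Finance
  Frank -> Sales
  Sam -> Research
  Alice -> HR
  Pete -> Finance


5 groups:
Finance, 2
HR, 1
Legal, 1
Research, 3
Sales, 1


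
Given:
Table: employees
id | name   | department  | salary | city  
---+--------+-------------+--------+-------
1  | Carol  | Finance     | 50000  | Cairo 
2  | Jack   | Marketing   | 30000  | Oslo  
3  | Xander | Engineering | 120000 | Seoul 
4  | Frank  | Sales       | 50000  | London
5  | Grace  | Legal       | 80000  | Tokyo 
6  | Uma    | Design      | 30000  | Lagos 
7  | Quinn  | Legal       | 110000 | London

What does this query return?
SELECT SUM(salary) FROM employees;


SUM(salary) = 50000 + 30000 + 120000 + 50000 + 80000 + 30000 + 110000 = 470000

470000


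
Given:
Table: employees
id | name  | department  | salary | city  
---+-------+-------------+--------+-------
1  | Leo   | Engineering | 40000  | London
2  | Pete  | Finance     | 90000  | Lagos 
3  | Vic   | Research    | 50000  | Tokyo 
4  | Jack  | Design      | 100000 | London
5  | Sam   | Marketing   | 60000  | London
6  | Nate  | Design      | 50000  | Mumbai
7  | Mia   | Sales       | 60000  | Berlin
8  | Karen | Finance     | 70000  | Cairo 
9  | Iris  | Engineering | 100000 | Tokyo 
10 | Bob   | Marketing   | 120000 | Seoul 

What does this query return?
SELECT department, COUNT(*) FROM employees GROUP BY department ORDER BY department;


Assigning each row to its department group:
  Leo -> Engineering
  Pete -> Finance
  Vic -> Research
  Jack -> Design
  Sam -> Marketing
  Nate -> Design
  Mia -> Sales
  Karen -> Finance
  Iris -> Engineering
  Bob -> Marketing


6 groups:
Design, 2
Engineering, 2
Finance, 2
Marketing, 2
Research, 1
Sales, 1


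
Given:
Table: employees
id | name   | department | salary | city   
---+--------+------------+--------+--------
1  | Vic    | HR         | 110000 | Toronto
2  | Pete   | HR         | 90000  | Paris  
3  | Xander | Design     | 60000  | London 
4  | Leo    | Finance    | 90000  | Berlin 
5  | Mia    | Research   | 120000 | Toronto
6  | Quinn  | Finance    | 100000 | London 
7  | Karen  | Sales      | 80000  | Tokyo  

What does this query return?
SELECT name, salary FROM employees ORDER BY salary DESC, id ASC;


Sorting by salary DESC, then id ASC for ties

7 rows:
Mia, 120000
Vic, 110000
Quinn, 100000
Pete, 90000
Leo, 90000
Karen, 80000
Xander, 60000


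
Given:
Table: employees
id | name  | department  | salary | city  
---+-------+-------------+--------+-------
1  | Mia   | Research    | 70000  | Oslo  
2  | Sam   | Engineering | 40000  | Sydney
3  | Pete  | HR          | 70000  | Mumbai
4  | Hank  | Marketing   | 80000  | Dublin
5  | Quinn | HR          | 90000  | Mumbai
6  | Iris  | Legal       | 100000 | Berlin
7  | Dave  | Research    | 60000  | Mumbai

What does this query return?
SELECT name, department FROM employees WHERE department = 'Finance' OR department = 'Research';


Filtering: department = 'Finance' OR 'Research'
Matching: 2 rows

2 rows:
Mia, Research
Dave, Research


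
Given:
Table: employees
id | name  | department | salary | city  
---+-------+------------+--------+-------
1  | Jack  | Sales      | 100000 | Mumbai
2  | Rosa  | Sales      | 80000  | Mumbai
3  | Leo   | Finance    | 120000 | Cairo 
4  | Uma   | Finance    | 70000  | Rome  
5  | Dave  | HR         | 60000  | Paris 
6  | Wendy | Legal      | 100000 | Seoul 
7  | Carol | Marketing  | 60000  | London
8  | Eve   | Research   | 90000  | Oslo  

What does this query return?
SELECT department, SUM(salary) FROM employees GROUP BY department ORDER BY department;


Summing salary within each department:
  Finance: 120000 + 70000 = 190000
  HR: 60000 = 60000
  Legal: 100000 = 100000
  Marketing: 60000 = 60000
  Research: 90000 = 90000
  Sales: 100000 + 80000 = 180000


6 groups:
Finance, 190000
HR, 60000
Legal, 100000
Marketing, 60000
Research, 90000
Sales, 180000


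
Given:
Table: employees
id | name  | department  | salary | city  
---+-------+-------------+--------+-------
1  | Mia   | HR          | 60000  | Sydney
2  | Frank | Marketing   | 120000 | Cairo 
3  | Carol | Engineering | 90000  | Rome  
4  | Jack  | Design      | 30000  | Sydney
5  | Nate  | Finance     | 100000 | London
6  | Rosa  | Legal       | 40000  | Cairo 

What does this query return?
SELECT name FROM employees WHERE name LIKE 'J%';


LIKE 'J%' matches names starting with 'J'
Matching: 1

1 rows:
Jack


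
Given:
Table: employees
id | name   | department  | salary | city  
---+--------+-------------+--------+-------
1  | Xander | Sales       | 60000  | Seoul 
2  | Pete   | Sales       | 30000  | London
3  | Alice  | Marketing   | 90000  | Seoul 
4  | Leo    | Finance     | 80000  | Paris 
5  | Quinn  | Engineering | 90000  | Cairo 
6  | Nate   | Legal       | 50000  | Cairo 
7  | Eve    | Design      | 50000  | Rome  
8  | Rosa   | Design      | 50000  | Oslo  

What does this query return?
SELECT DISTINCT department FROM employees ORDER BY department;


All 'department' values (row order): Sales, Sales, Marketing, Finance, Engineering, Legal, Design, Design
Removing duplicates leaves 6 unique value(s).

6 values:
Design
Engineering
Finance
Legal
Marketing
Sales


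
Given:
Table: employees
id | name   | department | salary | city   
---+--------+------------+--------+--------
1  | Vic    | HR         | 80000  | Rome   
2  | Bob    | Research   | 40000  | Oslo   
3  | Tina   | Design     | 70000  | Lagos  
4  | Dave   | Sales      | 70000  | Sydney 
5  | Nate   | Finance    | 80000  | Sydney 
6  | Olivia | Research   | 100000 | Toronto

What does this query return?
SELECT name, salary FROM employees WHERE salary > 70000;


Filtering: salary > 70000
Matching: 3 rows

3 rows:
Vic, 80000
Nate, 80000
Olivia, 100000


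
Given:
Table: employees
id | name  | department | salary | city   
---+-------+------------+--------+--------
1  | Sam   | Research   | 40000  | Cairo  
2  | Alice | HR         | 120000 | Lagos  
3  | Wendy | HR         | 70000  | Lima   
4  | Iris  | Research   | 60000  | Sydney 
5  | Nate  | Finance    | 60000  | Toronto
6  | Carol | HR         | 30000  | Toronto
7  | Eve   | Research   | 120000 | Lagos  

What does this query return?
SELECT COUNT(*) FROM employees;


COUNT(*) counts all rows

7


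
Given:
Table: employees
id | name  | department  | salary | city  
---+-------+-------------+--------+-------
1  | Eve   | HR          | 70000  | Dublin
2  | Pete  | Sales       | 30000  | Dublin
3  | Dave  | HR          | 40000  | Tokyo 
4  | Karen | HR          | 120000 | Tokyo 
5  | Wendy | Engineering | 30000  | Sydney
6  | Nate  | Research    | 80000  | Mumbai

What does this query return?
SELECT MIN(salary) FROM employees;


Salaries: 70000, 30000, 40000, 120000, 30000, 80000
MIN = 30000

30000


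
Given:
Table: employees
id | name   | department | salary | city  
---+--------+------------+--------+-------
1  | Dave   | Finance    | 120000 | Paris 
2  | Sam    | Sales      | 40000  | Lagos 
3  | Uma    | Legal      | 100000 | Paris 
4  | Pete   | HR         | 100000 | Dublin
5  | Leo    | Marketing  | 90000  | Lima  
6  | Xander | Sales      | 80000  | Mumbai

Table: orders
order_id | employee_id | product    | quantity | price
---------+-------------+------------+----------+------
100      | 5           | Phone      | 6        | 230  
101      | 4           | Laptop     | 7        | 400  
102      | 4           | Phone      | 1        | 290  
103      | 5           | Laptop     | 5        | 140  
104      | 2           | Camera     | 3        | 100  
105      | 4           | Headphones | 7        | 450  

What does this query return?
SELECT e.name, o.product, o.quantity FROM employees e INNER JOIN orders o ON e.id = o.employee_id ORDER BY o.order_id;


Joining employees.id = orders.employee_id:
  employee Leo (id=5) -> order Phone
  employee Pete (id=4) -> order Laptop
  employee Pete (id=4) -> order Phone
  employee Leo (id=5) -> order Laptop
  employee Sam (id=2) -> order Camera
  employee Pete (id=4) -> order Headphones


6 rows:
Leo, Phone, 6
Pete, Laptop, 7
Pete, Phone, 1
Leo, Laptop, 5
Sam, Camera, 3
Pete, Headphones, 7


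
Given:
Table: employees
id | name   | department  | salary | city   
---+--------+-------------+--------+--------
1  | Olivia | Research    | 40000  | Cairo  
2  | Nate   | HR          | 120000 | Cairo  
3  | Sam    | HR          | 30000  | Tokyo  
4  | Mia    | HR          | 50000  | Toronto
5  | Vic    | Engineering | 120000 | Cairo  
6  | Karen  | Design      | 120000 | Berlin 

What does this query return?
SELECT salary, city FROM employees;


Projecting columns: salary, city

6 rows:
40000, Cairo
120000, Cairo
30000, Tokyo
50000, Toronto
120000, Cairo
120000, Berlin


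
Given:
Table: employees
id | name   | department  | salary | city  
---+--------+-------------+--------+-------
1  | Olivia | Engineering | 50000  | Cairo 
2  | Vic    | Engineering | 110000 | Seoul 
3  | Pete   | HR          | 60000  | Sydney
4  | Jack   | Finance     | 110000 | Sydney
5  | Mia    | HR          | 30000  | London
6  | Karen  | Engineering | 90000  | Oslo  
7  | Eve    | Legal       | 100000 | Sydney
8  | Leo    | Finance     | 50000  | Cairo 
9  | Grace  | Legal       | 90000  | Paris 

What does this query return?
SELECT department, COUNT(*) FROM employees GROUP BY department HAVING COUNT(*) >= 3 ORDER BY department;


Groups with count >= 3:
  Engineering: 3 -> PASS
  Finance: 2 -> filtered out
  HR: 2 -> filtered out
  Legal: 2 -> filtered out


1 groups:
Engineering, 3


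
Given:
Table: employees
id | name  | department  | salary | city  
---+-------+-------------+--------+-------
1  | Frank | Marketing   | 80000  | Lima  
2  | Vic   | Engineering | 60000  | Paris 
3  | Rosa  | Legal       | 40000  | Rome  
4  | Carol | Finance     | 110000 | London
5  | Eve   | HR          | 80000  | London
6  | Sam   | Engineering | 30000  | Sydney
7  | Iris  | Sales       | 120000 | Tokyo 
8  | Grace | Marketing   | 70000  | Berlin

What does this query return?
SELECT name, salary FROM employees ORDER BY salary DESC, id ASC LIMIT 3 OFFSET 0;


Sort by salary DESC (id ASC tiebreak), then skip 0 and take 3
Rows 1 through 3

3 rows:
Iris, 120000
Carol, 110000
Frank, 80000


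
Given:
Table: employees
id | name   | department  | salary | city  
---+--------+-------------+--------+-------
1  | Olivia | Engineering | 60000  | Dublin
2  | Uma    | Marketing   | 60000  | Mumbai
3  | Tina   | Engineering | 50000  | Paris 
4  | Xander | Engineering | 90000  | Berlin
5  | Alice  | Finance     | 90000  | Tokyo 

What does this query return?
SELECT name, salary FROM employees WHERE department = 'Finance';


Filtering: department = 'Finance'
Matching rows: 1

1 rows:
Alice, 90000


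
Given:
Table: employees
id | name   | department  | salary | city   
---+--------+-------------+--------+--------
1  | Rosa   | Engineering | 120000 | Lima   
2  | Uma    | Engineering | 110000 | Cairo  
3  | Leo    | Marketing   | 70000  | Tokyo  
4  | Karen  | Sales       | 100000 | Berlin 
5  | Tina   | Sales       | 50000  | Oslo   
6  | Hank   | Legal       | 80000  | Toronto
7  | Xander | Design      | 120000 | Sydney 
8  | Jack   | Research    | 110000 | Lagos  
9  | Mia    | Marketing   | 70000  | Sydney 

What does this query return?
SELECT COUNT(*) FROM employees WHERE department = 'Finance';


Counting rows where department = 'Finance'


0


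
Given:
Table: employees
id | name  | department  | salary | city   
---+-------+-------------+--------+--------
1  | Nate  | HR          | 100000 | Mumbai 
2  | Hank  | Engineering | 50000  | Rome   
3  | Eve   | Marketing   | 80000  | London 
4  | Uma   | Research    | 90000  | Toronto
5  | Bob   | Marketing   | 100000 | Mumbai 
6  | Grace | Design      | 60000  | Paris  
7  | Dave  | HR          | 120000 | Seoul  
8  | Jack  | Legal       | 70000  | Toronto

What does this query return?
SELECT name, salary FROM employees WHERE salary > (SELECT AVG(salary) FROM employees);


Subquery: AVG(salary) = 83750.0
Filtering: salary > 83750.0
  Nate (100000) -> MATCH
  Uma (90000) -> MATCH
  Bob (100000) -> MATCH
  Dave (120000) -> MATCH


4 rows:
Nate, 100000
Uma, 90000
Bob, 100000
Dave, 120000


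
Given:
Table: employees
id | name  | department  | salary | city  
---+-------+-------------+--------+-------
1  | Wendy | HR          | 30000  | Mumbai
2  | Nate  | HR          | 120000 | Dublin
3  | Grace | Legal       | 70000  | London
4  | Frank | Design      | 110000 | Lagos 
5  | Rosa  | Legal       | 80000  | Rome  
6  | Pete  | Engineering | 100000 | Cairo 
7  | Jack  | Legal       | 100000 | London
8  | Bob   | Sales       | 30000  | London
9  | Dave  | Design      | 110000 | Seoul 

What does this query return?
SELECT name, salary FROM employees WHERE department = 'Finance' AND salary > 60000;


Filtering: department = 'Finance' AND salary > 60000
Matching: 0 rows

Empty result set (0 rows)


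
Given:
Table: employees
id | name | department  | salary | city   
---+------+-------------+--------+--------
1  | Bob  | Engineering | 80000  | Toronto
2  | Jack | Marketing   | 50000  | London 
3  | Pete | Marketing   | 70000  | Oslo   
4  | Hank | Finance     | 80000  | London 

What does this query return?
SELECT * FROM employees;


SELECT * returns all 4 rows with all columns

4 rows:
1, Bob, Engineering, 80000, Toronto
2, Jack, Marketing, 50000, London
3, Pete, Marketing, 70000, Oslo
4, Hank, Finance, 80000, London


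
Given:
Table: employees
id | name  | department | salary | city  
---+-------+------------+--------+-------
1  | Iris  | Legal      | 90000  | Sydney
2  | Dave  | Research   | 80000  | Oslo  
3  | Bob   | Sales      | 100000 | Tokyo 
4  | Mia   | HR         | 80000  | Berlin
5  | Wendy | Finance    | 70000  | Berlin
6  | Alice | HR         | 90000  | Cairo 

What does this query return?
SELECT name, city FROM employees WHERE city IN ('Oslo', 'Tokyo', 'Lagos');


Filtering: city IN ('Oslo', 'Tokyo', 'Lagos')
Matching: 2 rows

2 rows:
Dave, Oslo
Bob, Tokyo


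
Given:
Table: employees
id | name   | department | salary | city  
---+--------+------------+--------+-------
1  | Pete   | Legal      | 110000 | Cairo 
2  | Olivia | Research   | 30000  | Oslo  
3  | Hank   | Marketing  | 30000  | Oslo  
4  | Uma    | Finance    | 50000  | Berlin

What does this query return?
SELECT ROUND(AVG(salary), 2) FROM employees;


SUM(salary) = 220000
COUNT = 4
ROUND(AVG, 2) = ROUND(220000 / 4, 2) = 55000.0

55000.0


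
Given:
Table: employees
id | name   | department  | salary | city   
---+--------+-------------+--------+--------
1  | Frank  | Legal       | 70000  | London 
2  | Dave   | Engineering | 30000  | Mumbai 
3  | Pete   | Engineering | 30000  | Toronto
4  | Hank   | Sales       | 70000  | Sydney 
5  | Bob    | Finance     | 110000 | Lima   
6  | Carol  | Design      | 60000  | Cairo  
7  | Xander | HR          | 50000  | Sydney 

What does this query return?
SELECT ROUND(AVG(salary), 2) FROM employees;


SUM(salary) = 420000
COUNT = 7
ROUND(AVG, 2) = ROUND(420000 / 7, 2) = 60000.0

60000.0


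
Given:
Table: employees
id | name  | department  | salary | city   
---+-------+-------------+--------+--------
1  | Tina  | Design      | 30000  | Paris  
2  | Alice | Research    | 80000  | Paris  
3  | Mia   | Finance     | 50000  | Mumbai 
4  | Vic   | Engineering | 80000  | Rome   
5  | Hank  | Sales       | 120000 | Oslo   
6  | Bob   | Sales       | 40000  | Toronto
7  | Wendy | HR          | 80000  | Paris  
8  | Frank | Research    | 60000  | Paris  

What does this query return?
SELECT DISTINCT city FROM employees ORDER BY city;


All 'city' values (row order): Paris, Paris, Mumbai, Rome, Oslo, Toronto, Paris, Paris
Removing duplicates leaves 5 unique value(s).

5 values:
Mumbai
Oslo
Paris
Rome
Toronto


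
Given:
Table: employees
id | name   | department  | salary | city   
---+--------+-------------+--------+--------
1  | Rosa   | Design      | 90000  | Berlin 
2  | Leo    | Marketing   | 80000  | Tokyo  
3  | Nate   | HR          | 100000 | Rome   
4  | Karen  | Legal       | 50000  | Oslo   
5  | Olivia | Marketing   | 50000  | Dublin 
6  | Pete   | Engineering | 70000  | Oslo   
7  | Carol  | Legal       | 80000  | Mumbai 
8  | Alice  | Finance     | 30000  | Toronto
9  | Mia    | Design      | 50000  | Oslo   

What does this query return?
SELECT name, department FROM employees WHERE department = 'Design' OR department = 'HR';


Filtering: department = 'Design' OR 'HR'
Matching: 3 rows

3 rows:
Rosa, Design
Nate, HR
Mia, Design


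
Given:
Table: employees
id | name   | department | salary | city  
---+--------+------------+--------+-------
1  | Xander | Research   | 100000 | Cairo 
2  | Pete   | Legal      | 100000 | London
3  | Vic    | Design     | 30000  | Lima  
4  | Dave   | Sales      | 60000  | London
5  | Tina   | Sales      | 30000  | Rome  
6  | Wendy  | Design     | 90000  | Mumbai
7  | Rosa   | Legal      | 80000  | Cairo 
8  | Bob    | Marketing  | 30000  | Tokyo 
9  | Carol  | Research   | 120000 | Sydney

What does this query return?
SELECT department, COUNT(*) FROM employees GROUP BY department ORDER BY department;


Assigning each row to its department group:
  Xander -> Research
  Pete -> Legal
  Vic -> Design
  Dave -> Sales
  Tina -> Sales
  Wendy -> Design
  Rosa -> Legal
  Bob -> Marketing
  Carol -> Research


5 groups:
Design, 2
Legal, 2
Marketing, 1
Research, 2
Sales, 2


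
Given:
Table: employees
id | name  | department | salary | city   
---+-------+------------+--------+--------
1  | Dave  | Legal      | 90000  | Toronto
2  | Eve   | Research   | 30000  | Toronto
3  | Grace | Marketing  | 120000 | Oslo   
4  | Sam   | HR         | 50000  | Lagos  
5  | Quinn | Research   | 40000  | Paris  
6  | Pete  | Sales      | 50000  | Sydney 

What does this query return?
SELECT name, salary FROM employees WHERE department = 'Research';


Filtering: department = 'Research'
Matching rows: 2

2 rows:
Eve, 30000
Quinn, 40000


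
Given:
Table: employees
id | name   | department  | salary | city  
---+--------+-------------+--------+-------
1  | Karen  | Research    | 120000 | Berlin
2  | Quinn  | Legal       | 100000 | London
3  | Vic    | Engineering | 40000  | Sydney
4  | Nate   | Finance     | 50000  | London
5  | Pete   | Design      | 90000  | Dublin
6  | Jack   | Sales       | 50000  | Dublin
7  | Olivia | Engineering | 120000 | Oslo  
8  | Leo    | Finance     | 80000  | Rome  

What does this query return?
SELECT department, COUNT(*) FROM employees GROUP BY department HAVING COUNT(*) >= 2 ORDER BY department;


Groups with count >= 2:
  Engineering: 2 -> PASS
  Finance: 2 -> PASS
  Design: 1 -> filtered out
  Legal: 1 -> filtered out
  Research: 1 -> filtered out
  Sales: 1 -> filtered out


2 groups:
Engineering, 2
Finance, 2


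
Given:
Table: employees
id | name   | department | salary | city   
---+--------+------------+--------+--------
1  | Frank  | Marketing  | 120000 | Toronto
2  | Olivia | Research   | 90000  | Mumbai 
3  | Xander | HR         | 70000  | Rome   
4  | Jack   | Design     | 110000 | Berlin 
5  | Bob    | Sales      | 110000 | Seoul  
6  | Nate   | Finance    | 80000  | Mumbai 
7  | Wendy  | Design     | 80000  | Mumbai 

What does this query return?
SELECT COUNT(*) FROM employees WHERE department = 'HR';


Counting rows where department = 'HR'
  Xander -> MATCH


1


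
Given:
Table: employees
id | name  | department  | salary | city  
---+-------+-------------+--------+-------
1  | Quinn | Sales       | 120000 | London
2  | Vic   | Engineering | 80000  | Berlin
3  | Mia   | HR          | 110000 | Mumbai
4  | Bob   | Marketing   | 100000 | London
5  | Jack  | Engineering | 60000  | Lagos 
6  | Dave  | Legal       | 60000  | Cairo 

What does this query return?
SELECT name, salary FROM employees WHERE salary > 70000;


Filtering: salary > 70000
Matching: 4 rows

4 rows:
Quinn, 120000
Vic, 80000
Mia, 110000
Bob, 100000
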